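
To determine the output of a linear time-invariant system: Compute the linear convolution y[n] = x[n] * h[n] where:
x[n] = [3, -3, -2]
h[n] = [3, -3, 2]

y[n] = sum_k x[k]*h[n-k]. Output length = len(x) + len(h) - 1 = 3 + 3 - 1 = 5.
y[0] = 3*3 = 9
y[1] = -3*3 + 3*-3 = -18
y[2] = -2*3 + -3*-3 + 3*2 = 9
y[3] = -2*-3 + -3*2 = 0
y[4] = -2*2 = -4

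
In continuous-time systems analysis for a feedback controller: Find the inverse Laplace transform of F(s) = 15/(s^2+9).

Standard pair: w/(s^2+w^2) <-> sin(wt)*u(t)
Recognize w^2 = 9, so w = 3; numerator 15 = 5*3.
f(t) = 5*sin(3t)*u(t)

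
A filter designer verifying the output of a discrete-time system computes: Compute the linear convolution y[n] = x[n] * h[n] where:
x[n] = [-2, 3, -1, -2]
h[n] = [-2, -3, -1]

y[n] = sum_k x[k]*h[n-k]. Output length = len(x) + len(h) - 1 = 4 + 3 - 1 = 6.
y[0] = -2*-2 = 4
y[1] = 3*-2 + -2*-3 = 0
y[2] = -1*-2 + 3*-3 + -2*-1 = -5
y[3] = -2*-2 + -1*-3 + 3*-1 = 4
y[4] = -2*-3 + -1*-1 = 7
y[5] = -2*-1 = 2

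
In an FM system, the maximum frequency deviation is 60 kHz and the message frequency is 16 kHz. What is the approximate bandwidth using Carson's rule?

Carson's rule: BW = 2*(delta_f + f_m)
= 2*(60 + 16) kHz = 152 kHz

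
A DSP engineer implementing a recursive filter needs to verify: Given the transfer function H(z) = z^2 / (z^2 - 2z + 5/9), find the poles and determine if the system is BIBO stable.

Poles are roots of the denominator: z^2 - 2z + 5/9 = 0.
Quadratic formula: z = [-(-2) +/- sqrt((-2)^2 - 4*(5/9))] / 2
Discriminant = 4 - 20/9 = 16/9; sqrt = 4/3.
z = (2 +/- 4/3) / 2 => z = 5/3 or z = 1/3.
|p1| = 5/3, |p2| = 1/3.
For BIBO stability, all poles must lie inside the unit circle (|p| < 1).
System is UNSTABLE since at least one |p| >= 1.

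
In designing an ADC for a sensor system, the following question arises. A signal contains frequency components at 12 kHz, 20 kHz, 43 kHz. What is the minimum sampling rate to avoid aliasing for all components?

The highest frequency component is f_max = 43 kHz.
Nyquist rate = 2 * f_max = 2 * 43 kHz = 86 kHz.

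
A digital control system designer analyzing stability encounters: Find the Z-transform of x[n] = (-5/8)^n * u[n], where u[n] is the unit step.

The Z-transform of a^n * u[n] is z/(z-a) for |z| > |a|.
Here a = -5/8, so X(z) = z/(z - (-5/8)) = 8z/(8z + 5)
ROC: |z| > 5/8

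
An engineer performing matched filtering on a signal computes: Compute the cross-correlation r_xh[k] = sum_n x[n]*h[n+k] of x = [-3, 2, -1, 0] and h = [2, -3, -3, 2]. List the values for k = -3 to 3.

Both sequences indexed from 0 and zero outside their support.
Lags with overlap: k = -3 to 3.
  r_xh[-3] = x[3]*h[0] = 0
  r_xh[-2] = x[2]*h[0] + x[3]*h[1] = -2
  r_xh[-1] = x[1]*h[0] + x[2]*h[1] + x[3]*h[2] = 7
  r_xh[0] = x[0]*h[0] + x[1]*h[1] + x[2]*h[2] + x[3]*h[3] = -9
  r_xh[1] = x[0]*h[1] + x[1]*h[2] + x[2]*h[3] = 1
  r_xh[2] = x[0]*h[2] + x[1]*h[3] = 13
  r_xh[3] = x[0]*h[3] = -6
r_xh = [0, -2, 7, -9, 1, 13, -6] (for k = -3, ..., 3)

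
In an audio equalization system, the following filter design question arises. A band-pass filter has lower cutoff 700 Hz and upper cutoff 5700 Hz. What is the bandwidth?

Bandwidth = f_high - f_low
= 5700 Hz - 700 Hz = 5000 Hz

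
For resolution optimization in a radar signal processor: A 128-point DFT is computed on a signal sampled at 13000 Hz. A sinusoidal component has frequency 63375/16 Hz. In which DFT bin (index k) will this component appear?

DFT frequency resolution = f_s/N = 13000/128 = 1625/16 Hz
Bin index k = f_signal / resolution = 63375/16 / 1625/16 = 39
The signal frequency 63375/16 Hz falls in DFT bin k = 39.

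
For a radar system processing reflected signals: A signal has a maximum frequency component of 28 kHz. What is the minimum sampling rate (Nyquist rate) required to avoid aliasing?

By the Nyquist-Shannon sampling theorem,
the minimum sampling rate (Nyquist rate) must be at least 2 * f_max.
Nyquist rate = 2 * 28 kHz = 56 kHz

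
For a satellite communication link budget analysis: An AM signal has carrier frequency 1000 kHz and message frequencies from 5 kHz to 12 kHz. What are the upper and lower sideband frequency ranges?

Upper sideband (USB) = fc + [fm_low, fm_high] = 1000 + [5, 12] = [1005, 1012] kHz
Lower sideband (LSB) = fc - [fm_high, fm_low] = 1000 - [12, 5] = [988, 995] kHz
Total occupied spectrum: 988 kHz to 1012 kHz (plus carrier at 1000 kHz)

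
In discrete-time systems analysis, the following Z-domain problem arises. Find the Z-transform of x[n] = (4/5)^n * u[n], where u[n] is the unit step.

The Z-transform of a^n * u[n] is z/(z-a) for |z| > |a|.
Here a = 4/5, so X(z) = z/(z - (4/5)) = 5z/(5z - 4)
ROC: |z| > 4/5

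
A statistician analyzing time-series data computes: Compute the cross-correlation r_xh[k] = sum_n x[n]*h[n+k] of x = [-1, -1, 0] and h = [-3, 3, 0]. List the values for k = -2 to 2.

Both sequences indexed from 0 and zero outside their support.
Lags with overlap: k = -2 to 2.
  r_xh[-2] = x[2]*h[0] = 0
  r_xh[-1] = x[1]*h[0] + x[2]*h[1] = 3
  r_xh[0] = x[0]*h[0] + x[1]*h[1] + x[2]*h[2] = 0
  r_xh[1] = x[0]*h[1] + x[1]*h[2] = -3
  r_xh[2] = x[0]*h[2] = 0
r_xh = [0, 3, 0, -3, 0] (for k = -2, ..., 2)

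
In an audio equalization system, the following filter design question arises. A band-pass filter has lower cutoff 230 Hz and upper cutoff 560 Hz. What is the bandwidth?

Bandwidth = f_high - f_low
= 560 Hz - 230 Hz = 330 Hz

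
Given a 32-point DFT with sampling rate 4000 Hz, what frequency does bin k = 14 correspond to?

The frequency of DFT bin k is: f_k = k * f_s / N
f_14 = 14 * 4000 / 32 = 1750 Hz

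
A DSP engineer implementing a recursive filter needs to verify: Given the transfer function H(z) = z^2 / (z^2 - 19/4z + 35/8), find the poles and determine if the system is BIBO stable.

Poles are roots of the denominator: z^2 - 19/4z + 35/8 = 0.
Quadratic formula: z = [-(-19/4) +/- sqrt((-19/4)^2 - 4*(35/8))] / 2
Discriminant = 361/16 - 35/2 = 81/16; sqrt = 9/4.
z = (19/4 +/- 9/4) / 2 => z = 7/2 or z = 5/4.
|p1| = 5/4, |p2| = 7/2.
For BIBO stability, all poles must lie inside the unit circle (|p| < 1).
System is UNSTABLE since at least one |p| >= 1.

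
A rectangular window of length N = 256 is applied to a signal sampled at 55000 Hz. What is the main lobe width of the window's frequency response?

For a rectangular window of length N,
the main lobe width in frequency is 2*f_s/N.
= 2*55000/256 = 6875/16 Hz
This determines the minimum frequency separation for resolving two sinusoids.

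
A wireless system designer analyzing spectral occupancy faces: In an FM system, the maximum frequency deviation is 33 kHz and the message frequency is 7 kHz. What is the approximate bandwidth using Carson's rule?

Carson's rule: BW = 2*(delta_f + f_m)
= 2*(33 + 7) kHz = 80 kHz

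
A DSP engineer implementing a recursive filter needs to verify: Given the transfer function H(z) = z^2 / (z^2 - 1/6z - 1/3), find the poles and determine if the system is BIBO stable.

Poles are roots of the denominator: z^2 - 1/6z - 1/3 = 0.
Quadratic formula: z = [-(-1/6) +/- sqrt((-1/6)^2 - 4*(-1/3))] / 2
Discriminant = 1/36 + 4/3 = 49/36; sqrt = 7/6.
z = (1/6 +/- 7/6) / 2 => z = 2/3 or z = -1/2.
|p1| = 2/3, |p2| = 1/2.
For BIBO stability, all poles must lie inside the unit circle (|p| < 1).
System is STABLE since both |p| < 1.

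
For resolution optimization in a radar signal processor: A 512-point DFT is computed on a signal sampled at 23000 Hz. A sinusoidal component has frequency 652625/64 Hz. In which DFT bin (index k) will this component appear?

DFT frequency resolution = f_s/N = 23000/512 = 2875/64 Hz
Bin index k = f_signal / resolution = 652625/64 / 2875/64 = 227
The signal frequency 652625/64 Hz falls in DFT bin k = 227.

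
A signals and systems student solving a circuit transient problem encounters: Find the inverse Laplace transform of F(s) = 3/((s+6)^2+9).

Standard pair: w/((s+a)^2+w^2) <-> e^(-at)*sin(wt)*u(t)
With a=6, w=3: f(t) = e^(-6t)*sin(3t)*u(t)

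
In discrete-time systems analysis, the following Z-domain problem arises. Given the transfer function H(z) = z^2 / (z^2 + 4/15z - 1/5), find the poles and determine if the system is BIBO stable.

Poles are roots of the denominator: z^2 + 4/15z - 1/5 = 0.
Quadratic formula: z = [-(4/15) +/- sqrt((4/15)^2 - 4*(-1/5))] / 2
Discriminant = 16/225 + 4/5 = 196/225; sqrt = 14/15.
z = (-4/15 +/- 14/15) / 2 => z = 1/3 or z = -3/5.
|p1| = 3/5, |p2| = 1/3.
For BIBO stability, all poles must lie inside the unit circle (|p| < 1).
System is STABLE since both |p| < 1.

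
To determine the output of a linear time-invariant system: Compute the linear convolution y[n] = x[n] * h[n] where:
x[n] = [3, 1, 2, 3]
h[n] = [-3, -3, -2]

y[n] = sum_k x[k]*h[n-k]. Output length = len(x) + len(h) - 1 = 4 + 3 - 1 = 6.
y[0] = 3*-3 = -9
y[1] = 1*-3 + 3*-3 = -12
y[2] = 2*-3 + 1*-3 + 3*-2 = -15
y[3] = 3*-3 + 2*-3 + 1*-2 = -17
y[4] = 3*-3 + 2*-2 = -13
y[5] = 3*-2 = -6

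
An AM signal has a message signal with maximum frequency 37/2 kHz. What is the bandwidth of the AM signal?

In AM (double-sideband), the bandwidth is twice the message frequency.
BW = 2 * f_m = 2 * 37/2 kHz = 37 kHz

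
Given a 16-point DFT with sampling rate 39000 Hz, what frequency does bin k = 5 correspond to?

The frequency of DFT bin k is: f_k = k * f_s / N
f_5 = 5 * 39000 / 16 = 24375/2 Hz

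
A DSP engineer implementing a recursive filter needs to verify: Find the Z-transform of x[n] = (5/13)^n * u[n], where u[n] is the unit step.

The Z-transform of a^n * u[n] is z/(z-a) for |z| > |a|.
Here a = 5/13, so X(z) = z/(z - (5/13)) = 13z/(13z - 5)
ROC: |z| > 5/13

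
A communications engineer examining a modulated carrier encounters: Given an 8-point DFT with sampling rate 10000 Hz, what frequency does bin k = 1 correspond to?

The frequency of DFT bin k is: f_k = k * f_s / N
f_1 = 1 * 10000 / 8 = 1250 Hz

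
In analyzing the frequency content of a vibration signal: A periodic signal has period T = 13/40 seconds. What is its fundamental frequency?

The fundamental frequency is the reciprocal of the period.
f = 1/T = 1/(13/40) = 40/13 Hz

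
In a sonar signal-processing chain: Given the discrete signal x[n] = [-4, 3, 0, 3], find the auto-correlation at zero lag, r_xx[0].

The auto-correlation at zero lag r_xx[0] equals the signal energy.
r_xx[0] = sum of x[n]^2 = (-4)^2 + 3^2 + 0^2 + 3^2
= 16 + 9 + 0 + 9 = 34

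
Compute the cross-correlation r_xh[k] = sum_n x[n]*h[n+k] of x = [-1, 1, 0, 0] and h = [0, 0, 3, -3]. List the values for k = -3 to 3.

Both sequences indexed from 0 and zero outside their support.
Lags with overlap: k = -3 to 3.
  r_xh[-3] = x[3]*h[0] = 0
  r_xh[-2] = x[2]*h[0] + x[3]*h[1] = 0
  r_xh[-1] = x[1]*h[0] + x[2]*h[1] + x[3]*h[2] = 0
  r_xh[0] = x[0]*h[0] + x[1]*h[1] + x[2]*h[2] + x[3]*h[3] = 0
  r_xh[1] = x[0]*h[1] + x[1]*h[2] + x[2]*h[3] = 3
  r_xh[2] = x[0]*h[2] + x[1]*h[3] = -6
  r_xh[3] = x[0]*h[3] = 3
r_xh = [0, 0, 0, 0, 3, -6, 3] (for k = -3, ..., 3)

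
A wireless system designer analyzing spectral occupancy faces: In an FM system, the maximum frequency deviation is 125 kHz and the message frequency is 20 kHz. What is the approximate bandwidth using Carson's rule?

Carson's rule: BW = 2*(delta_f + f_m)
= 2*(125 + 20) kHz = 290 kHz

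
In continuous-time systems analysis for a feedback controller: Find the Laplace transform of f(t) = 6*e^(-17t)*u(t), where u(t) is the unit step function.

Standard Laplace transform pair:
e^(-at)*u(t) <-> 1/(s+a)
With a = 17: L{6*e^(-17t)*u(t)} = 6/(s+17), ROC: Re(s) > -17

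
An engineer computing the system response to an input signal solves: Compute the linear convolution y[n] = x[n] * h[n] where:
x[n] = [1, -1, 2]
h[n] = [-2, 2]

y[n] = sum_k x[k]*h[n-k]. Output length = len(x) + len(h) - 1 = 3 + 2 - 1 = 4.
y[0] = 1*-2 = -2
y[1] = -1*-2 + 1*2 = 4
y[2] = 2*-2 + -1*2 = -6
y[3] = 2*2 = 4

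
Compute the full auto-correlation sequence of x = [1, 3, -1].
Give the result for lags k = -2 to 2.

r_xx[k] = sum_m x[m]*x[m+k], indexed from 0, for k = -2 to 2:
  r_xx[-2] = x[2]*x[0] = -1
  r_xx[-1] = x[1]*x[0] + x[2]*x[1] = 0
  r_xx[0] = x[0]*x[0] + x[1]*x[1] + x[2]*x[2] = 11
  r_xx[1] = x[0]*x[1] + x[1]*x[2] = 0
  r_xx[2] = x[0]*x[2] = -1
r_xx = [-1, 0, 11, 0, -1]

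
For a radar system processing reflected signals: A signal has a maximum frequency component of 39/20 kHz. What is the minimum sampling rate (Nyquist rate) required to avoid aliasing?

By the Nyquist-Shannon sampling theorem,
the minimum sampling rate (Nyquist rate) must be at least 2 * f_max.
Nyquist rate = 2 * 39/20 kHz = 39/10 kHz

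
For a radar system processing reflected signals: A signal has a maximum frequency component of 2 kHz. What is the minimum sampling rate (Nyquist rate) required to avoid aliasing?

By the Nyquist-Shannon sampling theorem,
the minimum sampling rate (Nyquist rate) must be at least 2 * f_max.
Nyquist rate = 2 * 2 kHz = 4 kHz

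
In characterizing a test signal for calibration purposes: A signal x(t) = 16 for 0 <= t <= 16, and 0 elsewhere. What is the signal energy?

Energy = integral of |x(t)|^2 dt over the signal duration
= 16^2 * 16 = 256 * 16 = 4096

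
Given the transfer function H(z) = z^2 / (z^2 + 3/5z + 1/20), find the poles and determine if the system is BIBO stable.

Poles are roots of the denominator: z^2 + 3/5z + 1/20 = 0.
Quadratic formula: z = [-(3/5) +/- sqrt((3/5)^2 - 4*(1/20))] / 2
Discriminant = 9/25 - 1/5 = 4/25; sqrt = 2/5.
z = (-3/5 +/- 2/5) / 2 => z = -1/10 or z = -1/2.
|p1| = 1/10, |p2| = 1/2.
For BIBO stability, all poles must lie inside the unit circle (|p| < 1).
System is STABLE since both |p| < 1.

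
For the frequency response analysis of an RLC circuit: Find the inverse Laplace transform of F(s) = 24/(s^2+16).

Standard pair: w/(s^2+w^2) <-> sin(wt)*u(t)
Recognize w^2 = 16, so w = 4; numerator 24 = 6*4.
f(t) = 6*sin(4t)*u(t)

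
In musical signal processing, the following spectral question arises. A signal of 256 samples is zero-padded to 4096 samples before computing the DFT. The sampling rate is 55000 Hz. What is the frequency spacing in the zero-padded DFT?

Original DFT: N = 256, resolution = f_s/N = 55000/256 = 6875/32 Hz
Zero-padded DFT: N = 4096, resolution = f_s/N = 55000/4096 = 6875/512 Hz
Zero-padding interpolates the spectrum (finer frequency grid)
but does NOT improve the true spectral resolution (ability to resolve close frequencies).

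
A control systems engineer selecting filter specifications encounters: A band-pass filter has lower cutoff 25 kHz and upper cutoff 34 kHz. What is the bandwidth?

Bandwidth = f_high - f_low
= 34 kHz - 25 kHz = 9 kHz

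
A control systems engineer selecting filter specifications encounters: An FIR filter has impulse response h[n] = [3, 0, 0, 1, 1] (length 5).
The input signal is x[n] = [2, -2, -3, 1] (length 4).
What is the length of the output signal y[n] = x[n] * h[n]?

For linear convolution, the output length is:
len(y) = len(x) + len(h) - 1 = 4 + 5 - 1 = 8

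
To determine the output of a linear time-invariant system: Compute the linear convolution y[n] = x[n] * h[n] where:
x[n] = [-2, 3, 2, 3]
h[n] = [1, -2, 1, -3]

y[n] = sum_k x[k]*h[n-k]. Output length = len(x) + len(h) - 1 = 4 + 4 - 1 = 7.
y[0] = -2*1 = -2
y[1] = 3*1 + -2*-2 = 7
y[2] = 2*1 + 3*-2 + -2*1 = -6
y[3] = 3*1 + 2*-2 + 3*1 + -2*-3 = 8
y[4] = 3*-2 + 2*1 + 3*-3 = -13
y[5] = 3*1 + 2*-3 = -3
y[6] = 3*-3 = -9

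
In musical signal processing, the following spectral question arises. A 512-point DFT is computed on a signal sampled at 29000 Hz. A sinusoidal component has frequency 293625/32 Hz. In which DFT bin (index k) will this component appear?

DFT frequency resolution = f_s/N = 29000/512 = 3625/64 Hz
Bin index k = f_signal / resolution = 293625/32 / 3625/64 = 162
The signal frequency 293625/32 Hz falls in DFT bin k = 162.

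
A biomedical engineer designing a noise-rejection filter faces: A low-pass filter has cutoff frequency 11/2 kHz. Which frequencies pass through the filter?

A low-pass filter passes all frequencies below the cutoff frequency 11/2 kHz and attenuates higher frequencies.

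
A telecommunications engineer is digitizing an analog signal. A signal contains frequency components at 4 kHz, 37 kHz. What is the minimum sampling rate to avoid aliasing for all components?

The highest frequency component is f_max = 37 kHz.
Nyquist rate = 2 * f_max = 2 * 37 kHz = 74 kHz.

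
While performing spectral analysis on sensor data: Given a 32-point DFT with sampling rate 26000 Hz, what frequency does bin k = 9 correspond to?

The frequency of DFT bin k is: f_k = k * f_s / N
f_9 = 9 * 26000 / 32 = 14625/2 Hz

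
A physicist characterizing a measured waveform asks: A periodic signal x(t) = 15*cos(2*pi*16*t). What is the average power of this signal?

Average power of A*cos(wt) is A^2/2.
P = 15^2 / 2 = 225/2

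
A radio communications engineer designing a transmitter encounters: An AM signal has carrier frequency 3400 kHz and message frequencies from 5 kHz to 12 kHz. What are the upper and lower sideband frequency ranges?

Upper sideband (USB) = fc + [fm_low, fm_high] = 3400 + [5, 12] = [3405, 3412] kHz
Lower sideband (LSB) = fc - [fm_high, fm_low] = 3400 - [12, 5] = [3388, 3395] kHz
Total occupied spectrum: 3388 kHz to 3412 kHz (plus carrier at 3400 kHz)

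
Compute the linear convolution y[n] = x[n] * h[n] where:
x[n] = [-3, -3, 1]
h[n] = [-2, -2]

y[n] = sum_k x[k]*h[n-k]. Output length = len(x) + len(h) - 1 = 3 + 2 - 1 = 4.
y[0] = -3*-2 = 6
y[1] = -3*-2 + -3*-2 = 12
y[2] = 1*-2 + -3*-2 = 4
y[3] = 1*-2 = -2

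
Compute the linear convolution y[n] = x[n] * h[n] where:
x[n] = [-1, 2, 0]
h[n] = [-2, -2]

y[n] = sum_k x[k]*h[n-k]. Output length = len(x) + len(h) - 1 = 3 + 2 - 1 = 4.
y[0] = -1*-2 = 2
y[1] = 2*-2 + -1*-2 = -2
y[2] = 0*-2 + 2*-2 = -4
y[3] = 0*-2 = 0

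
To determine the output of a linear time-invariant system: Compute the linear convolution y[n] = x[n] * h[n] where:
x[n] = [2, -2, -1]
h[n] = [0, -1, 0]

y[n] = sum_k x[k]*h[n-k]. Output length = len(x) + len(h) - 1 = 3 + 3 - 1 = 5.
y[0] = 2*0 = 0
y[1] = -2*0 + 2*-1 = -2
y[2] = -1*0 + -2*-1 + 2*0 = 2
y[3] = -1*-1 + -2*0 = 1
y[4] = -1*0 = 0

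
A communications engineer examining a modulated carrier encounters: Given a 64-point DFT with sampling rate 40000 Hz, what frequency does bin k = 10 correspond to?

The frequency of DFT bin k is: f_k = k * f_s / N
f_10 = 10 * 40000 / 64 = 6250 Hz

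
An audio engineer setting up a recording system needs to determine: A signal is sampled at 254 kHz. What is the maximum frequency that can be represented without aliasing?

The maximum frequency that can be represented without aliasing
is the Nyquist frequency: f_max = f_s / 2 = 254 kHz / 2 = 127 kHz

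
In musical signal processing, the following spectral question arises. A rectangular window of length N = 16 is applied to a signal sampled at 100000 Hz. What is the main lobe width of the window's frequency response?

For a rectangular window of length N,
the main lobe width in frequency is 2*f_s/N.
= 2*100000/16 = 12500 Hz
This determines the minimum frequency separation for resolving two sinusoids.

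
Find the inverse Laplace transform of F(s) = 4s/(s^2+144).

Standard pair: s/(s^2+w^2) <-> cos(wt)*u(t)
With k=4, w=12: f(t) = 4*cos(12t)*u(t)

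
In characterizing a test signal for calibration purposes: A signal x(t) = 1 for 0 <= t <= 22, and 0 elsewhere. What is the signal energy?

Energy = integral of |x(t)|^2 dt over the signal duration
= 1^2 * 22 = 1 * 22 = 22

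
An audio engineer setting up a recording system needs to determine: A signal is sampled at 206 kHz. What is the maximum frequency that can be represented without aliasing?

The maximum frequency that can be represented without aliasing
is the Nyquist frequency: f_max = f_s / 2 = 206 kHz / 2 = 103 kHz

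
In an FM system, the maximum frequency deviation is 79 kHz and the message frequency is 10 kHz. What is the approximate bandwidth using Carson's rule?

Carson's rule: BW = 2*(delta_f + f_m)
= 2*(79 + 10) kHz = 178 kHz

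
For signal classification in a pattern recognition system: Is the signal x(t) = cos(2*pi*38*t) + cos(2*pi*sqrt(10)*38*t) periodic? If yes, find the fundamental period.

f1 = 38 Hz, f2 = 38*sqrt(10) Hz
Ratio f2/f1 = sqrt(10), which is irrational.
Since the frequency ratio is irrational, no common period exists.
The signal is not periodic.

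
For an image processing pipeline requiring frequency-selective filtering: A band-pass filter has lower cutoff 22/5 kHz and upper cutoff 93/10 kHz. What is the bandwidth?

Bandwidth = f_high - f_low
= 93/10 kHz - 22/5 kHz = 49/10 kHz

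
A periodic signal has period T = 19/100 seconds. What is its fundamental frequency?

The fundamental frequency is the reciprocal of the period.
f = 1/T = 1/(19/100) = 100/19 Hz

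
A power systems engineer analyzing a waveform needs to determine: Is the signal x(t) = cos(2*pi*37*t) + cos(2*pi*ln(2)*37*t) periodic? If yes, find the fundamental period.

f1 = 37 Hz, f2 = 37*ln(2) Hz
Ratio f2/f1 = ln(2), which is irrational.
Since the frequency ratio is irrational, no common period exists.
The signal is not periodic.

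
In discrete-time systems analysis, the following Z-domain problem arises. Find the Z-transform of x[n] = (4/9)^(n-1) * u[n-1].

Time-shifting property: if X(z) = Z{x[n]}, then Z{x[n-d]} = z^(-d) * X(z)
X(z) = z/(z - 4/9) for x[n] = (4/9)^n * u[n]
Z{x[n-1]} = z^(-1) * z/(z - 4/9) = 1/(z - 4/9)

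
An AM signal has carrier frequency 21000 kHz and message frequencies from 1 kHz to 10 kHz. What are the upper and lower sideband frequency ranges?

Upper sideband (USB) = fc + [fm_low, fm_high] = 21000 + [1, 10] = [21001, 21010] kHz
Lower sideband (LSB) = fc - [fm_high, fm_low] = 21000 - [10, 1] = [20990, 20999] kHz
Total occupied spectrum: 20990 kHz to 21010 kHz (plus carrier at 21000 kHz)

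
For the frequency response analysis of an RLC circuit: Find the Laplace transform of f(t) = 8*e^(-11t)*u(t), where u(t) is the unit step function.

Standard Laplace transform pair:
e^(-at)*u(t) <-> 1/(s+a)
With a = 11: L{8*e^(-11t)*u(t)} = 8/(s+11), ROC: Re(s) > -11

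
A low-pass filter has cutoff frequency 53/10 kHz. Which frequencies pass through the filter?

A low-pass filter passes all frequencies below the cutoff frequency 53/10 kHz and attenuates higher frequencies.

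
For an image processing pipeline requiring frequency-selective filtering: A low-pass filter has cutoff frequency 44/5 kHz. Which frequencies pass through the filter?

A low-pass filter passes all frequencies below the cutoff frequency 44/5 kHz and attenuates higher frequencies.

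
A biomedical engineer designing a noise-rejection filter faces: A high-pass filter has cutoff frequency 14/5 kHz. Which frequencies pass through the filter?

A high-pass filter passes all frequencies above the cutoff frequency 14/5 kHz and attenuates lower frequencies.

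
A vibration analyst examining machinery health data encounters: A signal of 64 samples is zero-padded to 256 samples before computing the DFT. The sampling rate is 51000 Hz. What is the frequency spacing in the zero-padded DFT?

Original DFT: N = 64, resolution = f_s/N = 51000/64 = 6375/8 Hz
Zero-padded DFT: N = 256, resolution = f_s/N = 51000/256 = 6375/32 Hz
Zero-padding interpolates the spectrum (finer frequency grid)
but does NOT improve the true spectral resolution (ability to resolve close frequencies).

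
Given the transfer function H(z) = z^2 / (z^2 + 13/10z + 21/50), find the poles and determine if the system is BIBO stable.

Poles are roots of the denominator: z^2 + 13/10z + 21/50 = 0.
Quadratic formula: z = [-(13/10) +/- sqrt((13/10)^2 - 4*(21/50))] / 2
Discriminant = 169/100 - 42/25 = 1/100; sqrt = 1/10.
z = (-13/10 +/- 1/10) / 2 => z = -3/5 or z = -7/10.
|p1| = 3/5, |p2| = 7/10.
For BIBO stability, all poles must lie inside the unit circle (|p| < 1).
System is STABLE since both |p| < 1.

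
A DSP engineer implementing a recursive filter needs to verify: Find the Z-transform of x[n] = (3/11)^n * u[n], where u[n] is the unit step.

The Z-transform of a^n * u[n] is z/(z-a) for |z| > |a|.
Here a = 3/11, so X(z) = z/(z - (3/11)) = 11z/(11z - 3)
ROC: |z| > 3/11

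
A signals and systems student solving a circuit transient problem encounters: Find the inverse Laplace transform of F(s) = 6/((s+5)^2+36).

Standard pair: w/((s+a)^2+w^2) <-> e^(-at)*sin(wt)*u(t)
With a=5, w=6: f(t) = e^(-5t)*sin(6t)*u(t)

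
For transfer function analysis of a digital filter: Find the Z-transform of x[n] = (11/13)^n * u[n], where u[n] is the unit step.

The Z-transform of a^n * u[n] is z/(z-a) for |z| > |a|.
Here a = 11/13, so X(z) = z/(z - (11/13)) = 13z/(13z - 11)
ROC: |z| > 11/13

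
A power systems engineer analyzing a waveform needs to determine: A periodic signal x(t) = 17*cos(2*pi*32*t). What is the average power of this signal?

Average power of A*cos(wt) is A^2/2.
P = 17^2 / 2 = 289/2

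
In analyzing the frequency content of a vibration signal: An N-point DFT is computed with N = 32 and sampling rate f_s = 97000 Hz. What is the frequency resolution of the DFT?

DFT frequency resolution = f_s / N
= 97000 / 32 = 12125/4 Hz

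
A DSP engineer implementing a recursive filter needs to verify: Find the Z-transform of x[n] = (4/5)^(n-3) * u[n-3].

Time-shifting property: if X(z) = Z{x[n]}, then Z{x[n-d]} = z^(-d) * X(z)
X(z) = z/(z - 4/5) for x[n] = (4/5)^n * u[n]
Z{x[n-3]} = z^(-3) * z/(z - 4/5) = z^(-2)/(z - 4/5)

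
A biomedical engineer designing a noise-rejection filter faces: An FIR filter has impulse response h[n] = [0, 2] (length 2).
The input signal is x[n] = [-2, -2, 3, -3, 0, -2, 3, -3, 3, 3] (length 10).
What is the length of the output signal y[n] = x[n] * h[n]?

For linear convolution, the output length is:
len(y) = len(x) + len(h) - 1 = 10 + 2 - 1 = 11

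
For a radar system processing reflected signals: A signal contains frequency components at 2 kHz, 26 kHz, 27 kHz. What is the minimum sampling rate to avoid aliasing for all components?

The highest frequency component is f_max = 27 kHz.
Nyquist rate = 2 * f_max = 2 * 27 kHz = 54 kHz.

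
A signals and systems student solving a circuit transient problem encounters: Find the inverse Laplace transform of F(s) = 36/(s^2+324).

Standard pair: w/(s^2+w^2) <-> sin(wt)*u(t)
Recognize w^2 = 324, so w = 18; numerator 36 = 2*18.
f(t) = 2*sin(18t)*u(t)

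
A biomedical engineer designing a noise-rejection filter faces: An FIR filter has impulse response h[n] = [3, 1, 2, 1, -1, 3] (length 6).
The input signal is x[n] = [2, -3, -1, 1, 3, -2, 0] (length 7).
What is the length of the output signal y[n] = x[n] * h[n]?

For linear convolution, the output length is:
len(y) = len(x) + len(h) - 1 = 7 + 6 - 1 = 12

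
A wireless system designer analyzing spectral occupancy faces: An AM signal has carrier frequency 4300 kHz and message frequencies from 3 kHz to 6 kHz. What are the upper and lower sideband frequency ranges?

Upper sideband (USB) = fc + [fm_low, fm_high] = 4300 + [3, 6] = [4303, 4306] kHz
Lower sideband (LSB) = fc - [fm_high, fm_low] = 4300 - [6, 3] = [4294, 4297] kHz
Total occupied spectrum: 4294 kHz to 4306 kHz (plus carrier at 4300 kHz)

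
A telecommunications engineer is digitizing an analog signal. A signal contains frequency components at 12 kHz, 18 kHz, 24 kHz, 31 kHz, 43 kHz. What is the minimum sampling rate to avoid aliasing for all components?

The highest frequency component is f_max = 43 kHz.
Nyquist rate = 2 * f_max = 2 * 43 kHz = 86 kHz.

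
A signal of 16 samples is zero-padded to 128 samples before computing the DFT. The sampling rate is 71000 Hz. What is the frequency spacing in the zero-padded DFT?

Original DFT: N = 16, resolution = f_s/N = 71000/16 = 8875/2 Hz
Zero-padded DFT: N = 128, resolution = f_s/N = 71000/128 = 8875/16 Hz
Zero-padding interpolates the spectrum (finer frequency grid)
but does NOT improve the true spectral resolution (ability to resolve close frequencies).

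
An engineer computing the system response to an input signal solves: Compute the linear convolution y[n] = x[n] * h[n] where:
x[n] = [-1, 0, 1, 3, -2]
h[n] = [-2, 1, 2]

y[n] = sum_k x[k]*h[n-k]. Output length = len(x) + len(h) - 1 = 5 + 3 - 1 = 7.
y[0] = -1*-2 = 2
y[1] = 0*-2 + -1*1 = -1
y[2] = 1*-2 + 0*1 + -1*2 = -4
y[3] = 3*-2 + 1*1 + 0*2 = -5
y[4] = -2*-2 + 3*1 + 1*2 = 9
y[5] = -2*1 + 3*2 = 4
y[6] = -2*2 = -4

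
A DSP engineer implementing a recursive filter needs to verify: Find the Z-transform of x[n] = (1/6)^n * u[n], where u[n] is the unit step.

The Z-transform of a^n * u[n] is z/(z-a) for |z| > |a|.
Here a = 1/6, so X(z) = z/(z - (1/6)) = 6z/(6z - 1)
ROC: |z| > 1/6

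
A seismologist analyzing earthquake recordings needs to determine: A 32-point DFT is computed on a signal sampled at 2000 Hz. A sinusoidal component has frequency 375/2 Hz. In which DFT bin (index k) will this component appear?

DFT frequency resolution = f_s/N = 2000/32 = 125/2 Hz
Bin index k = f_signal / resolution = 375/2 / 125/2 = 3
The signal frequency 375/2 Hz falls in DFT bin k = 3.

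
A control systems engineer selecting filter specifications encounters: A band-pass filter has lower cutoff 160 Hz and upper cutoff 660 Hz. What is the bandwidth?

Bandwidth = f_high - f_low
= 660 Hz - 160 Hz = 500 Hz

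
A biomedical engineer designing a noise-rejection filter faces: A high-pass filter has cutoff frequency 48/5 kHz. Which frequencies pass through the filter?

A high-pass filter passes all frequencies above the cutoff frequency 48/5 kHz and attenuates lower frequencies.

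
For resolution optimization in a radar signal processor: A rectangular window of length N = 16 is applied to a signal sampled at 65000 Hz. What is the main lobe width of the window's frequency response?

For a rectangular window of length N,
the main lobe width in frequency is 2*f_s/N.
= 2*65000/16 = 8125 Hz
This determines the minimum frequency separation for resolving two sinusoids.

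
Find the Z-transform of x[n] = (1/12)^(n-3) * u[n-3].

Time-shifting property: if X(z) = Z{x[n]}, then Z{x[n-d]} = z^(-d) * X(z)
X(z) = z/(z - 1/12) for x[n] = (1/12)^n * u[n]
Z{x[n-3]} = z^(-3) * z/(z - 1/12) = z^(-2)/(z - 1/12)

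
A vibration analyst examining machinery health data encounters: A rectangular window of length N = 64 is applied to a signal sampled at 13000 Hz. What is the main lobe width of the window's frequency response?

For a rectangular window of length N,
the main lobe width in frequency is 2*f_s/N.
= 2*13000/64 = 1625/4 Hz
This determines the minimum frequency separation for resolving two sinusoids.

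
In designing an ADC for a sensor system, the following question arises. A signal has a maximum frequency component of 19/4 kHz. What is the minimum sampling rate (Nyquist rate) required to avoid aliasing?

By the Nyquist-Shannon sampling theorem,
the minimum sampling rate (Nyquist rate) must be at least 2 * f_max.
Nyquist rate = 2 * 19/4 kHz = 19/2 kHz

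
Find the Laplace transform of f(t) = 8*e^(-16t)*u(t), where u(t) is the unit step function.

Standard Laplace transform pair:
e^(-at)*u(t) <-> 1/(s+a)
With a = 16: L{8*e^(-16t)*u(t)} = 8/(s+16), ROC: Re(s) > -16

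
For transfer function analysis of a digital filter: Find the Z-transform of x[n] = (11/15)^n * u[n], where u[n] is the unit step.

The Z-transform of a^n * u[n] is z/(z-a) for |z| > |a|.
Here a = 11/15, so X(z) = z/(z - (11/15)) = 15z/(15z - 11)
ROC: |z| > 11/15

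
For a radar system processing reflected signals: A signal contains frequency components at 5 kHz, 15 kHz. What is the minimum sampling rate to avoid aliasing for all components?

The highest frequency component is f_max = 15 kHz.
Nyquist rate = 2 * f_max = 2 * 15 kHz = 30 kHz.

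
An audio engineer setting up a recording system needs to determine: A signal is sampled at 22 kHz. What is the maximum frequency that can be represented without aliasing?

The maximum frequency that can be represented without aliasing
is the Nyquist frequency: f_max = f_s / 2 = 22 kHz / 2 = 11 kHz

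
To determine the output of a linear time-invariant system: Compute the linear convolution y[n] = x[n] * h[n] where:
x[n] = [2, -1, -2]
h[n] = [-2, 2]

y[n] = sum_k x[k]*h[n-k]. Output length = len(x) + len(h) - 1 = 3 + 2 - 1 = 4.
y[0] = 2*-2 = -4
y[1] = -1*-2 + 2*2 = 6
y[2] = -2*-2 + -1*2 = 2
y[3] = -2*2 = -4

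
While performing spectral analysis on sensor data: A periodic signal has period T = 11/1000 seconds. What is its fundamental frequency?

The fundamental frequency is the reciprocal of the period.
f = 1/T = 1/(11/1000) = 1000/11 Hz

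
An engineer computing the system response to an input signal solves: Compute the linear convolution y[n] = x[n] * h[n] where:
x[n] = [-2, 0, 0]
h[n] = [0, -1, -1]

y[n] = sum_k x[k]*h[n-k]. Output length = len(x) + len(h) - 1 = 3 + 3 - 1 = 5.
y[0] = -2*0 = 0
y[1] = 0*0 + -2*-1 = 2
y[2] = 0*0 + 0*-1 + -2*-1 = 2
y[3] = 0*-1 + 0*-1 = 0
y[4] = 0*-1 = 0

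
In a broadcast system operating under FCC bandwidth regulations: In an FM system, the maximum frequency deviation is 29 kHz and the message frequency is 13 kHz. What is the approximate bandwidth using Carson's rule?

Carson's rule: BW = 2*(delta_f + f_m)
= 2*(29 + 13) kHz = 84 kHz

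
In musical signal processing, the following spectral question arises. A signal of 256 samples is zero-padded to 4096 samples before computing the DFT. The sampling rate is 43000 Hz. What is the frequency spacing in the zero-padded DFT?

Original DFT: N = 256, resolution = f_s/N = 43000/256 = 5375/32 Hz
Zero-padded DFT: N = 4096, resolution = f_s/N = 43000/4096 = 5375/512 Hz
Zero-padding interpolates the spectrum (finer frequency grid)
but does NOT improve the true spectral resolution (ability to resolve close frequencies).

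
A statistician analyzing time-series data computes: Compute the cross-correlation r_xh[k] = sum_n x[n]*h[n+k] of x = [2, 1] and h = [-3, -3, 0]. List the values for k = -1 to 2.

Both sequences indexed from 0 and zero outside their support.
Lags with overlap: k = -1 to 2.
  r_xh[-1] = x[1]*h[0] = -3
  r_xh[0] = x[0]*h[0] + x[1]*h[1] = -9
  r_xh[1] = x[0]*h[1] + x[1]*h[2] = -6
  r_xh[2] = x[0]*h[2] = 0
r_xh = [-3, -9, -6, 0] (for k = -1, ..., 2)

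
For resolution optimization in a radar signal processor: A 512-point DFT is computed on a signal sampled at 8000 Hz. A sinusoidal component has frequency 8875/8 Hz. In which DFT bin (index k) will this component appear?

DFT frequency resolution = f_s/N = 8000/512 = 125/8 Hz
Bin index k = f_signal / resolution = 8875/8 / 125/8 = 71
The signal frequency 8875/8 Hz falls in DFT bin k = 71.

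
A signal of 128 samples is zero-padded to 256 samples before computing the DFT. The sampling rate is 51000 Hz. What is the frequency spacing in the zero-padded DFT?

Original DFT: N = 128, resolution = f_s/N = 51000/128 = 6375/16 Hz
Zero-padded DFT: N = 256, resolution = f_s/N = 51000/256 = 6375/32 Hz
Zero-padding interpolates the spectrum (finer frequency grid)
but does NOT improve the true spectral resolution (ability to resolve close frequencies).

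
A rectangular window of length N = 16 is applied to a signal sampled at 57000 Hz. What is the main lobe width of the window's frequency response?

For a rectangular window of length N,
the main lobe width in frequency is 2*f_s/N.
= 2*57000/16 = 7125 Hz
This determines the minimum frequency separation for resolving two sinusoids.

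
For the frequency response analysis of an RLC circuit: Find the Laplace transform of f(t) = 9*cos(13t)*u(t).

Standard pair: cos(wt)*u(t) <-> s/(s^2+w^2)
With w = 13: L{9*cos(13t)*u(t)} = 9s/(s^2+169)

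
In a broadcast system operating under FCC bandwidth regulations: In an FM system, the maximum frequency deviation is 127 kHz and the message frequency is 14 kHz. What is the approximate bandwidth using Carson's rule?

Carson's rule: BW = 2*(delta_f + f_m)
= 2*(127 + 14) kHz = 282 kHz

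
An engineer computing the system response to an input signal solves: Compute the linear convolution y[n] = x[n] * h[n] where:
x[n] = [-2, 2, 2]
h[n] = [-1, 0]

y[n] = sum_k x[k]*h[n-k]. Output length = len(x) + len(h) - 1 = 3 + 2 - 1 = 4.
y[0] = -2*-1 = 2
y[1] = 2*-1 + -2*0 = -2
y[2] = 2*-1 + 2*0 = -2
y[3] = 2*0 = 0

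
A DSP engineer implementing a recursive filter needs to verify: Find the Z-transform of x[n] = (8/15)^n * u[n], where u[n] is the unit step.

The Z-transform of a^n * u[n] is z/(z-a) for |z| > |a|.
Here a = 8/15, so X(z) = z/(z - (8/15)) = 15z/(15z - 8)
ROC: |z| > 8/15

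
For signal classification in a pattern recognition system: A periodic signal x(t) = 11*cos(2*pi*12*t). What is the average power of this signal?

Average power of A*cos(wt) is A^2/2.
P = 11^2 / 2 = 121/2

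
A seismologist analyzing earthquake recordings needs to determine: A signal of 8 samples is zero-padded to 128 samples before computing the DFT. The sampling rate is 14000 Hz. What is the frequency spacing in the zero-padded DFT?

Original DFT: N = 8, resolution = f_s/N = 14000/8 = 1750 Hz
Zero-padded DFT: N = 128, resolution = f_s/N = 14000/128 = 875/8 Hz
Zero-padding interpolates the spectrum (finer frequency grid)
but does NOT improve the true spectral resolution (ability to resolve close frequencies).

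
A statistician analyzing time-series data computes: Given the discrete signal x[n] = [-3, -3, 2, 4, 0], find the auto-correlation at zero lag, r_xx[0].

The auto-correlation at zero lag r_xx[0] equals the signal energy.
r_xx[0] = sum of x[n]^2 = (-3)^2 + (-3)^2 + 2^2 + 4^2 + 0^2
= 9 + 9 + 4 + 16 + 0 = 38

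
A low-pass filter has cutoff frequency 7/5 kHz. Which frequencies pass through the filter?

A low-pass filter passes all frequencies below the cutoff frequency 7/5 kHz and attenuates higher frequencies.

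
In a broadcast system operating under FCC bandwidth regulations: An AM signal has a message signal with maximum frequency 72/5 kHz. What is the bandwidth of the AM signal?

In AM (double-sideband), the bandwidth is twice the message frequency.
BW = 2 * f_m = 2 * 72/5 kHz = 144/5 kHz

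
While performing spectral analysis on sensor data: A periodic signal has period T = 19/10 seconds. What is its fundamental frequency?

The fundamental frequency is the reciprocal of the period.
f = 1/T = 1/(19/10) = 10/19 Hz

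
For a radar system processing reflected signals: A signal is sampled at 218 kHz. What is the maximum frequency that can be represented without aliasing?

The maximum frequency that can be represented without aliasing
is the Nyquist frequency: f_max = f_s / 2 = 218 kHz / 2 = 109 kHz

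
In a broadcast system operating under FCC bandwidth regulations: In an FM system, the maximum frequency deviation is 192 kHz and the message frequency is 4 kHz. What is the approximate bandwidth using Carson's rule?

Carson's rule: BW = 2*(delta_f + f_m)
= 2*(192 + 4) kHz = 392 kHz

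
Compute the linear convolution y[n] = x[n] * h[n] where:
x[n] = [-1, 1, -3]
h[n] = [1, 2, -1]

y[n] = sum_k x[k]*h[n-k]. Output length = len(x) + len(h) - 1 = 3 + 3 - 1 = 5.
y[0] = -1*1 = -1
y[1] = 1*1 + -1*2 = -1
y[2] = -3*1 + 1*2 + -1*-1 = 0
y[3] = -3*2 + 1*-1 = -7
y[4] = -3*-1 = 3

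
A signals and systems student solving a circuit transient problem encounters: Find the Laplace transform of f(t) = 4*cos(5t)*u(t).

Standard pair: cos(wt)*u(t) <-> s/(s^2+w^2)
With w = 5: L{4*cos(5t)*u(t)} = 4s/(s^2+25)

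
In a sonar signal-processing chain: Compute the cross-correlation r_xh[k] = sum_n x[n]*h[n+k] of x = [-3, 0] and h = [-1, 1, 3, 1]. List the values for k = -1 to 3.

Both sequences indexed from 0 and zero outside their support.
Lags with overlap: k = -1 to 3.
  r_xh[-1] = x[1]*h[0] = 0
  r_xh[0] = x[0]*h[0] + x[1]*h[1] = 3
  r_xh[1] = x[0]*h[1] + x[1]*h[2] = -3
  r_xh[2] = x[0]*h[2] + x[1]*h[3] = -9
  r_xh[3] = x[0]*h[3] = -3
r_xh = [0, 3, -3, -9, -3] (for k = -1, ..., 3)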